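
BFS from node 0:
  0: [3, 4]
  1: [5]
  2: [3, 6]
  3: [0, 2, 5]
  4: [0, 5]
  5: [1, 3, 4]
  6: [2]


Visit 0, enqueue [3, 4]
Visit 3, enqueue [2, 5]
Visit 4, enqueue []
Visit 2, enqueue [6]
Visit 5, enqueue [1]
Visit 6, enqueue []
Visit 1, enqueue []

BFS order: [0, 3, 4, 2, 5, 6, 1]


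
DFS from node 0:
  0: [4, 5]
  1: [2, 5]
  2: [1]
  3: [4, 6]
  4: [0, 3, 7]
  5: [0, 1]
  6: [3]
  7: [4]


Visit 0, push [5, 4]
Visit 4, push [7, 3]
Visit 3, push [6]
Visit 6, push []
Visit 7, push []
Visit 5, push [1]
Visit 1, push [2]
Visit 2, push []

DFS order: [0, 4, 3, 6, 7, 5, 1, 2]


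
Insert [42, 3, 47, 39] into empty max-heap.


Insert 42: [42]
Insert 3: [42, 3]
Insert 47: [47, 3, 42]
Insert 39: [47, 39, 42, 3]

Final heap: [47, 39, 42, 3]


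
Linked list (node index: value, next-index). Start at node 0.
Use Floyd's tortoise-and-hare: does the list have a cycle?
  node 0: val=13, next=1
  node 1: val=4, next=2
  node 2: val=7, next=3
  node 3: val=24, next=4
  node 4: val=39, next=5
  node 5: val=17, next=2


Floyd's tortoise (slow, +1) and hare (fast, +2):
  init: slow=0, fast=0
  step 1: slow=1, fast=2
  step 2: slow=2, fast=4
  step 3: slow=3, fast=2
  step 4: slow=4, fast=4
  slow == fast at node 4: cycle detected

Cycle: yes


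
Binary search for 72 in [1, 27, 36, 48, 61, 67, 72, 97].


Step 1: lo=0, hi=7, mid=3, val=48
Step 2: lo=4, hi=7, mid=5, val=67
Step 3: lo=6, hi=7, mid=6, val=72

Found at index 6


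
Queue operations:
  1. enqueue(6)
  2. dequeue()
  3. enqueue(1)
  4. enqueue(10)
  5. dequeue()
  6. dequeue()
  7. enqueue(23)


enqueue(6) -> [6]
dequeue()->6, []
enqueue(1) -> [1]
enqueue(10) -> [1, 10]
dequeue()->1, [10]
dequeue()->10, []
enqueue(23) -> [23]

Final queue: [23]


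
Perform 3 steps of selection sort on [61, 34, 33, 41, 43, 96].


Initial: [61, 34, 33, 41, 43, 96]
Step 1: min=33 at 2
  Swap: [33, 34, 61, 41, 43, 96]
Step 2: min=34 at 1
  Swap: [33, 34, 61, 41, 43, 96]
Step 3: min=41 at 3
  Swap: [33, 34, 41, 61, 43, 96]

After 3 steps: [33, 34, 41, 61, 43, 96]


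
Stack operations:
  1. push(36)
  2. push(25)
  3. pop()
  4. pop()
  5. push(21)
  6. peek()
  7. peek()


push(36) -> [36]
push(25) -> [36, 25]
pop()->25, [36]
pop()->36, []
push(21) -> [21]
peek()->21
peek()->21

Final stack: [21]


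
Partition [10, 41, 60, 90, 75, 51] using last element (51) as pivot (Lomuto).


Pivot: 51
  10 <= 51: advance i (no swap)
  41 <= 51: advance i (no swap)
Place pivot at 2: [10, 41, 51, 90, 75, 60]

Partitioned: [10, 41, 51, 90, 75, 60]


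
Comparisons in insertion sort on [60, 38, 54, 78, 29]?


Algorithm: insertion sort
Input: [60, 38, 54, 78, 29]
Sorted: [29, 38, 54, 60, 78]

8


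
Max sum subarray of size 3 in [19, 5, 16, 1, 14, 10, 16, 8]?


[0:3]: 40
[1:4]: 22
[2:5]: 31
[3:6]: 25
[4:7]: 40
[5:8]: 34

Max: 40 at [0:3]


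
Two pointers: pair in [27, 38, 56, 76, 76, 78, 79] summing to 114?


lo=0(27)+hi=6(79)=106
lo=1(38)+hi=6(79)=117
lo=1(38)+hi=5(78)=116
lo=1(38)+hi=4(76)=114

Yes: 38+76=114


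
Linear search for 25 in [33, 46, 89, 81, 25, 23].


i=0: 33!=25
i=1: 46!=25
i=2: 89!=25
i=3: 81!=25
i=4: 25==25 found!

Found at 4, 5 comps


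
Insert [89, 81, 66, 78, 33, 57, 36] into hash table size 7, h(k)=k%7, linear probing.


Insert 89: h=5 -> slot 5
Insert 81: h=4 -> slot 4
Insert 66: h=3 -> slot 3
Insert 78: h=1 -> slot 1
Insert 33: h=5, 1 probes -> slot 6
Insert 57: h=1, 1 probes -> slot 2
Insert 36: h=1, 6 probes -> slot 0

Table: [36, 78, 57, 66, 81, 89, 33]


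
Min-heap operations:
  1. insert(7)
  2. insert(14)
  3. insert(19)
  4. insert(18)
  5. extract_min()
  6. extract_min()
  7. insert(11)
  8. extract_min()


insert(7) -> [7]
insert(14) -> [7, 14]
insert(19) -> [7, 14, 19]
insert(18) -> [7, 14, 19, 18]
extract_min()->7, [14, 18, 19]
extract_min()->14, [18, 19]
insert(11) -> [11, 19, 18]
extract_min()->11, [18, 19]

Final heap: [18, 19]


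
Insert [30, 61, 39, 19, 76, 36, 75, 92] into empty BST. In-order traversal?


Insert 30: root
Insert 61: R from 30
Insert 39: R from 30 -> L from 61
Insert 19: L from 30
Insert 76: R from 30 -> R from 61
Insert 36: R from 30 -> L from 61 -> L from 39
Insert 75: R from 30 -> R from 61 -> L from 76
Insert 92: R from 30 -> R from 61 -> R from 76

In-order: [19, 30, 36, 39, 61, 75, 76, 92]


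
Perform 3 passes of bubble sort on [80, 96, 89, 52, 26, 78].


Initial: [80, 96, 89, 52, 26, 78]
Pass 1: [80, 89, 52, 26, 78, 96] (4 swaps)
Pass 2: [80, 52, 26, 78, 89, 96] (3 swaps)
Pass 3: [52, 26, 78, 80, 89, 96] (3 swaps)

After 3 passes: [52, 26, 78, 80, 89, 96]


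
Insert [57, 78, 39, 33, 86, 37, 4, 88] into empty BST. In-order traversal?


Insert 57: root
Insert 78: R from 57
Insert 39: L from 57
Insert 33: L from 57 -> L from 39
Insert 86: R from 57 -> R from 78
Insert 37: L from 57 -> L from 39 -> R from 33
Insert 4: L from 57 -> L from 39 -> L from 33
Insert 88: R from 57 -> R from 78 -> R from 86

In-order: [4, 33, 37, 39, 57, 78, 86, 88]


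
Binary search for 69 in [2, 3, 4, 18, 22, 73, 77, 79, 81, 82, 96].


Step 1: lo=0, hi=10, mid=5, val=73
Step 2: lo=0, hi=4, mid=2, val=4
Step 3: lo=3, hi=4, mid=3, val=18
Step 4: lo=4, hi=4, mid=4, val=22

Not found


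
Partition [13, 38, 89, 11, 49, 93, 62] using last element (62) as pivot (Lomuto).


Pivot: 62
  13 <= 62: advance i (no swap)
  38 <= 62: advance i (no swap)
  11 <= 62: swap -> [13, 38, 11, 89, 49, 93, 62]
  49 <= 62: swap -> [13, 38, 11, 49, 89, 93, 62]
Place pivot at 4: [13, 38, 11, 49, 62, 93, 89]

Partitioned: [13, 38, 11, 49, 62, 93, 89]


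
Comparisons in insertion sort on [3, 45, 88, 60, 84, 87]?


Algorithm: insertion sort
Input: [3, 45, 88, 60, 84, 87]
Sorted: [3, 45, 60, 84, 87, 88]

8


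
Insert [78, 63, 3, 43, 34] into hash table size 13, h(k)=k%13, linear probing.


Insert 78: h=0 -> slot 0
Insert 63: h=11 -> slot 11
Insert 3: h=3 -> slot 3
Insert 43: h=4 -> slot 4
Insert 34: h=8 -> slot 8

Table: [78, None, None, 3, 43, None, None, None, 34, None, None, 63, None]


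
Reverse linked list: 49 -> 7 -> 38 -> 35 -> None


Step 1: curr=49, set curr.next=prev(None) | reversed so far: 49
Step 2: curr=7, set curr.next=prev(49) | reversed so far: 7 -> 49
Step 3: curr=38, set curr.next=prev(7) | reversed so far: 38 -> 7 -> 49
Step 4: curr=35, set curr.next=prev(38) | reversed so far: 35 -> 38 -> 7 -> 49

35 -> 38 -> 7 -> 49 -> None


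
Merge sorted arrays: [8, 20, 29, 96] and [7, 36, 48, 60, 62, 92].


Take 7 from B
Take 8 from A
Take 20 from A
Take 29 from A
Take 36 from B
Take 48 from B
Take 60 from B
Take 62 from B
Take 92 from B

Merged: [7, 8, 20, 29, 36, 48, 60, 62, 92, 96]


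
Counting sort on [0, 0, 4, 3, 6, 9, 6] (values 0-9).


Input: [0, 0, 4, 3, 6, 9, 6]
Counts: [2, 0, 0, 1, 1, 0, 2, 0, 0, 1]

Sorted: [0, 0, 3, 4, 6, 6, 9]


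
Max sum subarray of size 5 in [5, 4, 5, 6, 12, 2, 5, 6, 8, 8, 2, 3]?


[0:5]: 32
[1:6]: 29
[2:7]: 30
[3:8]: 31
[4:9]: 33
[5:10]: 29
[6:11]: 29
[7:12]: 27

Max: 33 at [4:9]


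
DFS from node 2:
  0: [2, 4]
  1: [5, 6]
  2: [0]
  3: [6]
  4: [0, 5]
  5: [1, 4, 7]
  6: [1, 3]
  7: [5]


Visit 2, push [0]
Visit 0, push [4]
Visit 4, push [5]
Visit 5, push [7, 1]
Visit 1, push [6]
Visit 6, push [3]
Visit 3, push []
Visit 7, push []

DFS order: [2, 0, 4, 5, 1, 6, 3, 7]


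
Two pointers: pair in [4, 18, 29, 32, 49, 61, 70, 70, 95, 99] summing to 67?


lo=0(4)+hi=9(99)=103
lo=0(4)+hi=8(95)=99
lo=0(4)+hi=7(70)=74
lo=0(4)+hi=6(70)=74
lo=0(4)+hi=5(61)=65
lo=1(18)+hi=5(61)=79
lo=1(18)+hi=4(49)=67

Yes: 18+49=67


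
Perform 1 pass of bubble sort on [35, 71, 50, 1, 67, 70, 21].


Initial: [35, 71, 50, 1, 67, 70, 21]
Pass 1: [35, 50, 1, 67, 70, 21, 71] (5 swaps)

After 1 pass: [35, 50, 1, 67, 70, 21, 71]


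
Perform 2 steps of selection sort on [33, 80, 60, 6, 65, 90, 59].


Initial: [33, 80, 60, 6, 65, 90, 59]
Step 1: min=6 at 3
  Swap: [6, 80, 60, 33, 65, 90, 59]
Step 2: min=33 at 3
  Swap: [6, 33, 60, 80, 65, 90, 59]

After 2 steps: [6, 33, 60, 80, 65, 90, 59]


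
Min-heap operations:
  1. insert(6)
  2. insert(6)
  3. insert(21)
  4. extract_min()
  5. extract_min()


insert(6) -> [6]
insert(6) -> [6, 6]
insert(21) -> [6, 6, 21]
extract_min()->6, [6, 21]
extract_min()->6, [21]

Final heap: [21]


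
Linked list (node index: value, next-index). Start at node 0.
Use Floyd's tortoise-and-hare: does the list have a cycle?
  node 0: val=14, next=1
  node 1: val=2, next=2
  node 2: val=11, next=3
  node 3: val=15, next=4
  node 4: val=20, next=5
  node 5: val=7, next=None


Floyd's tortoise (slow, +1) and hare (fast, +2):
  init: slow=0, fast=0
  step 1: slow=1, fast=2
  step 2: slow=2, fast=4
  step 3: fast 4->5->None, no cycle

Cycle: no


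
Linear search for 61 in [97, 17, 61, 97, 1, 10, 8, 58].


i=0: 97!=61
i=1: 17!=61
i=2: 61==61 found!

Found at 2, 3 comps


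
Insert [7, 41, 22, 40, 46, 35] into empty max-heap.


Insert 7: [7]
Insert 41: [41, 7]
Insert 22: [41, 7, 22]
Insert 40: [41, 40, 22, 7]
Insert 46: [46, 41, 22, 7, 40]
Insert 35: [46, 41, 35, 7, 40, 22]

Final heap: [46, 41, 35, 7, 40, 22]


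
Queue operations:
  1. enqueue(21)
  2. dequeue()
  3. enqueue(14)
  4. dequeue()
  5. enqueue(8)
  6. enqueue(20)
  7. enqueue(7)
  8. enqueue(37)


enqueue(21) -> [21]
dequeue()->21, []
enqueue(14) -> [14]
dequeue()->14, []
enqueue(8) -> [8]
enqueue(20) -> [8, 20]
enqueue(7) -> [8, 20, 7]
enqueue(37) -> [8, 20, 7, 37]

Final queue: [8, 20, 7, 37]


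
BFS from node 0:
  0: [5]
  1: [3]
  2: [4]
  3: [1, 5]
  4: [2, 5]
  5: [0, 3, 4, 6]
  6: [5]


Visit 0, enqueue [5]
Visit 5, enqueue [3, 4, 6]
Visit 3, enqueue [1]
Visit 4, enqueue [2]
Visit 6, enqueue []
Visit 1, enqueue []
Visit 2, enqueue []

BFS order: [0, 5, 3, 4, 6, 1, 2]


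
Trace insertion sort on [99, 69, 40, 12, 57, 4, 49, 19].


Initial: [99, 69, 40, 12, 57, 4, 49, 19]
Insert 69: [69, 99, 40, 12, 57, 4, 49, 19]
Insert 40: [40, 69, 99, 12, 57, 4, 49, 19]
Insert 12: [12, 40, 69, 99, 57, 4, 49, 19]
Insert 57: [12, 40, 57, 69, 99, 4, 49, 19]
Insert 4: [4, 12, 40, 57, 69, 99, 49, 19]
Insert 49: [4, 12, 40, 49, 57, 69, 99, 19]
Insert 19: [4, 12, 19, 40, 49, 57, 69, 99]

Sorted: [4, 12, 19, 40, 49, 57, 69, 99]


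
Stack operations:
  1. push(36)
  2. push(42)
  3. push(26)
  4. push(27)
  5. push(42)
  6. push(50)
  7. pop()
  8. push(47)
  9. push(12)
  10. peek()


push(36) -> [36]
push(42) -> [36, 42]
push(26) -> [36, 42, 26]
push(27) -> [36, 42, 26, 27]
push(42) -> [36, 42, 26, 27, 42]
push(50) -> [36, 42, 26, 27, 42, 50]
pop()->50, [36, 42, 26, 27, 42]
push(47) -> [36, 42, 26, 27, 42, 47]
push(12) -> [36, 42, 26, 27, 42, 47, 12]
peek()->12

Final stack: [36, 42, 26, 27, 42, 47, 12]


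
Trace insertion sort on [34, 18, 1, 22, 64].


Initial: [34, 18, 1, 22, 64]
Insert 18: [18, 34, 1, 22, 64]
Insert 1: [1, 18, 34, 22, 64]
Insert 22: [1, 18, 22, 34, 64]
Insert 64: [1, 18, 22, 34, 64]

Sorted: [1, 18, 22, 34, 64]


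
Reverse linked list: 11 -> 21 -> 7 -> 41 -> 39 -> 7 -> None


Step 1: curr=11, set curr.next=prev(None) | reversed so far: 11
Step 2: curr=21, set curr.next=prev(11) | reversed so far: 21 -> 11
Step 3: curr=7, set curr.next=prev(21) | reversed so far: 7 -> 21 -> 11
Step 4: curr=41, set curr.next=prev(7) | reversed so far: 41 -> 7 -> 21 -> 11
Step 5: curr=39, set curr.next=prev(41) | reversed so far: 39 -> 41 -> 7 -> 21 -> 11
Step 6: curr=7, set curr.next=prev(39) | reversed so far: 7 -> 39 -> 41 -> 7 -> 21 -> 11

7 -> 39 -> 41 -> 7 -> 21 -> 11 -> None


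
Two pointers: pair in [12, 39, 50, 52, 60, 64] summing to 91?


lo=0(12)+hi=5(64)=76
lo=1(39)+hi=5(64)=103
lo=1(39)+hi=4(60)=99
lo=1(39)+hi=3(52)=91

Yes: 39+52=91


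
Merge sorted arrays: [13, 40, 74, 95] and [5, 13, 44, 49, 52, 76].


Take 5 from B
Take 13 from A
Take 13 from B
Take 40 from A
Take 44 from B
Take 49 from B
Take 52 from B
Take 74 from A
Take 76 from B

Merged: [5, 13, 13, 40, 44, 49, 52, 74, 76, 95]


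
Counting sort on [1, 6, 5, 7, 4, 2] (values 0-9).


Input: [1, 6, 5, 7, 4, 2]
Counts: [0, 1, 1, 0, 1, 1, 1, 1, 0, 0]

Sorted: [1, 2, 4, 5, 6, 7]


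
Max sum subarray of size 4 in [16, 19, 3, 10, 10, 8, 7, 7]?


[0:4]: 48
[1:5]: 42
[2:6]: 31
[3:7]: 35
[4:8]: 32

Max: 48 at [0:4]


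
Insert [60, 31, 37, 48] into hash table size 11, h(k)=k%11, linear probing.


Insert 60: h=5 -> slot 5
Insert 31: h=9 -> slot 9
Insert 37: h=4 -> slot 4
Insert 48: h=4, 2 probes -> slot 6

Table: [None, None, None, None, 37, 60, 48, None, None, 31, None]


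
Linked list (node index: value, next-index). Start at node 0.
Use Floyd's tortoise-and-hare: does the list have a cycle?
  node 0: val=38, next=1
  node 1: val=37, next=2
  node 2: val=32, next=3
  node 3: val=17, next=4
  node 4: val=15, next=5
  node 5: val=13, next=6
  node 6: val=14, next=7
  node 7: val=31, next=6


Floyd's tortoise (slow, +1) and hare (fast, +2):
  init: slow=0, fast=0
  step 1: slow=1, fast=2
  step 2: slow=2, fast=4
  step 3: slow=3, fast=6
  step 4: slow=4, fast=6
  step 5: slow=5, fast=6
  step 6: slow=6, fast=6
  slow == fast at node 6: cycle detected

Cycle: yes


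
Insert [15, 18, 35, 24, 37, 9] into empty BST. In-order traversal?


Insert 15: root
Insert 18: R from 15
Insert 35: R from 15 -> R from 18
Insert 24: R from 15 -> R from 18 -> L from 35
Insert 37: R from 15 -> R from 18 -> R from 35
Insert 9: L from 15

In-order: [9, 15, 18, 24, 35, 37]


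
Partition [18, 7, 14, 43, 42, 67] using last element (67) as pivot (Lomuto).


Pivot: 67
  18 <= 67: advance i (no swap)
  7 <= 67: advance i (no swap)
  14 <= 67: advance i (no swap)
  43 <= 67: advance i (no swap)
  42 <= 67: advance i (no swap)
Place pivot at 5: [18, 7, 14, 43, 42, 67]

Partitioned: [18, 7, 14, 43, 42, 67]


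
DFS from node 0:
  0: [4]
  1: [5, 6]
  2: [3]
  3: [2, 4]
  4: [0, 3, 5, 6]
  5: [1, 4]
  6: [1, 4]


Visit 0, push [4]
Visit 4, push [6, 5, 3]
Visit 3, push [2]
Visit 2, push []
Visit 5, push [1]
Visit 1, push [6]
Visit 6, push []

DFS order: [0, 4, 3, 2, 5, 1, 6]


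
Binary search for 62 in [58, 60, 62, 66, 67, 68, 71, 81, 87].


Step 1: lo=0, hi=8, mid=4, val=67
Step 2: lo=0, hi=3, mid=1, val=60
Step 3: lo=2, hi=3, mid=2, val=62

Found at index 2


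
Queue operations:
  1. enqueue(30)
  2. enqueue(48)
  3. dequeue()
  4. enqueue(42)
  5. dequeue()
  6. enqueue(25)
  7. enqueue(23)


enqueue(30) -> [30]
enqueue(48) -> [30, 48]
dequeue()->30, [48]
enqueue(42) -> [48, 42]
dequeue()->48, [42]
enqueue(25) -> [42, 25]
enqueue(23) -> [42, 25, 23]

Final queue: [42, 25, 23]


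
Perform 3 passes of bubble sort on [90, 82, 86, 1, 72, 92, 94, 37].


Initial: [90, 82, 86, 1, 72, 92, 94, 37]
Pass 1: [82, 86, 1, 72, 90, 92, 37, 94] (5 swaps)
Pass 2: [82, 1, 72, 86, 90, 37, 92, 94] (3 swaps)
Pass 3: [1, 72, 82, 86, 37, 90, 92, 94] (3 swaps)

After 3 passes: [1, 72, 82, 86, 37, 90, 92, 94]


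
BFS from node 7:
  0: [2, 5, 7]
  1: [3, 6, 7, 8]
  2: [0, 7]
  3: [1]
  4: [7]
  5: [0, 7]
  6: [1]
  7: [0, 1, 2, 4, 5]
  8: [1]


Visit 7, enqueue [0, 1, 2, 4, 5]
Visit 0, enqueue []
Visit 1, enqueue [3, 6, 8]
Visit 2, enqueue []
Visit 4, enqueue []
Visit 5, enqueue []
Visit 3, enqueue []
Visit 6, enqueue []
Visit 8, enqueue []

BFS order: [7, 0, 1, 2, 4, 5, 3, 6, 8]


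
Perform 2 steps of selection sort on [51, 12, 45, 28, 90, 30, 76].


Initial: [51, 12, 45, 28, 90, 30, 76]
Step 1: min=12 at 1
  Swap: [12, 51, 45, 28, 90, 30, 76]
Step 2: min=28 at 3
  Swap: [12, 28, 45, 51, 90, 30, 76]

After 2 steps: [12, 28, 45, 51, 90, 30, 76]


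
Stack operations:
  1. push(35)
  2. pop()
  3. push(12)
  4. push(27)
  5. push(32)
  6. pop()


push(35) -> [35]
pop()->35, []
push(12) -> [12]
push(27) -> [12, 27]
push(32) -> [12, 27, 32]
pop()->32, [12, 27]

Final stack: [12, 27]


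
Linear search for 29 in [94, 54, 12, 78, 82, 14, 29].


i=0: 94!=29
i=1: 54!=29
i=2: 12!=29
i=3: 78!=29
i=4: 82!=29
i=5: 14!=29
i=6: 29==29 found!

Found at 6, 7 comps


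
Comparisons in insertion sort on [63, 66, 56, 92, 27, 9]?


Algorithm: insertion sort
Input: [63, 66, 56, 92, 27, 9]
Sorted: [9, 27, 56, 63, 66, 92]

13


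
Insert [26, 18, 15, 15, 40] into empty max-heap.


Insert 26: [26]
Insert 18: [26, 18]
Insert 15: [26, 18, 15]
Insert 15: [26, 18, 15, 15]
Insert 40: [40, 26, 15, 15, 18]

Final heap: [40, 26, 15, 15, 18]


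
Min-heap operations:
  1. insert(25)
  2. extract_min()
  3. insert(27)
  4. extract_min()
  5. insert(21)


insert(25) -> [25]
extract_min()->25, []
insert(27) -> [27]
extract_min()->27, []
insert(21) -> [21]

Final heap: [21]


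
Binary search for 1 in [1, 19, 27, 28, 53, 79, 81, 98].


Step 1: lo=0, hi=7, mid=3, val=28
Step 2: lo=0, hi=2, mid=1, val=19
Step 3: lo=0, hi=0, mid=0, val=1

Found at index 0


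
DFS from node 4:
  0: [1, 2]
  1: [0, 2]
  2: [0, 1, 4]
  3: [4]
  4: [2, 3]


Visit 4, push [3, 2]
Visit 2, push [1, 0]
Visit 0, push [1]
Visit 1, push []
Visit 3, push []

DFS order: [4, 2, 0, 1, 3]


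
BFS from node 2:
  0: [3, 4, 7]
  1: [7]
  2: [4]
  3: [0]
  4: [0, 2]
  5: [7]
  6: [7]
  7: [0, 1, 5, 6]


Visit 2, enqueue [4]
Visit 4, enqueue [0]
Visit 0, enqueue [3, 7]
Visit 3, enqueue []
Visit 7, enqueue [1, 5, 6]
Visit 1, enqueue []
Visit 5, enqueue []
Visit 6, enqueue []

BFS order: [2, 4, 0, 3, 7, 1, 5, 6]


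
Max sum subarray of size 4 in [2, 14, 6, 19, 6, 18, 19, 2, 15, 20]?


[0:4]: 41
[1:5]: 45
[2:6]: 49
[3:7]: 62
[4:8]: 45
[5:9]: 54
[6:10]: 56

Max: 62 at [3:7]


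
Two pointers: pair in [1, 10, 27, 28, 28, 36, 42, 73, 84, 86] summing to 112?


lo=0(1)+hi=9(86)=87
lo=1(10)+hi=9(86)=96
lo=2(27)+hi=9(86)=113
lo=2(27)+hi=8(84)=111
lo=3(28)+hi=8(84)=112

Yes: 28+84=112


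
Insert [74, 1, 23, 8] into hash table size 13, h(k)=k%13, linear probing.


Insert 74: h=9 -> slot 9
Insert 1: h=1 -> slot 1
Insert 23: h=10 -> slot 10
Insert 8: h=8 -> slot 8

Table: [None, 1, None, None, None, None, None, None, 8, 74, 23, None, None]


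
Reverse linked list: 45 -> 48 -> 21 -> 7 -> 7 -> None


Step 1: curr=45, set curr.next=prev(None) | reversed so far: 45
Step 2: curr=48, set curr.next=prev(45) | reversed so far: 48 -> 45
Step 3: curr=21, set curr.next=prev(48) | reversed so far: 21 -> 48 -> 45
Step 4: curr=7, set curr.next=prev(21) | reversed so far: 7 -> 21 -> 48 -> 45
Step 5: curr=7, set curr.next=prev(7) | reversed so far: 7 -> 7 -> 21 -> 48 -> 45

7 -> 7 -> 21 -> 48 -> 45 -> None


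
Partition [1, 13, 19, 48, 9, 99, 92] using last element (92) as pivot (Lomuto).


Pivot: 92
  1 <= 92: advance i (no swap)
  13 <= 92: advance i (no swap)
  19 <= 92: advance i (no swap)
  48 <= 92: advance i (no swap)
  9 <= 92: advance i (no swap)
Place pivot at 5: [1, 13, 19, 48, 9, 92, 99]

Partitioned: [1, 13, 19, 48, 9, 92, 99]


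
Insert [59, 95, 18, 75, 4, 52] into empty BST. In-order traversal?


Insert 59: root
Insert 95: R from 59
Insert 18: L from 59
Insert 75: R from 59 -> L from 95
Insert 4: L from 59 -> L from 18
Insert 52: L from 59 -> R from 18

In-order: [4, 18, 52, 59, 75, 95]


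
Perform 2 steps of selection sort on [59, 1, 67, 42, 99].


Initial: [59, 1, 67, 42, 99]
Step 1: min=1 at 1
  Swap: [1, 59, 67, 42, 99]
Step 2: min=42 at 3
  Swap: [1, 42, 67, 59, 99]

After 2 steps: [1, 42, 67, 59, 99]


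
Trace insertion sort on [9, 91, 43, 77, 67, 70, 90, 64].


Initial: [9, 91, 43, 77, 67, 70, 90, 64]
Insert 91: [9, 91, 43, 77, 67, 70, 90, 64]
Insert 43: [9, 43, 91, 77, 67, 70, 90, 64]
Insert 77: [9, 43, 77, 91, 67, 70, 90, 64]
Insert 67: [9, 43, 67, 77, 91, 70, 90, 64]
Insert 70: [9, 43, 67, 70, 77, 91, 90, 64]
Insert 90: [9, 43, 67, 70, 77, 90, 91, 64]
Insert 64: [9, 43, 64, 67, 70, 77, 90, 91]

Sorted: [9, 43, 64, 67, 70, 77, 90, 91]


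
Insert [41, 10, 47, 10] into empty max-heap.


Insert 41: [41]
Insert 10: [41, 10]
Insert 47: [47, 10, 41]
Insert 10: [47, 10, 41, 10]

Final heap: [47, 10, 41, 10]


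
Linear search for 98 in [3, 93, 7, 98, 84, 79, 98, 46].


i=0: 3!=98
i=1: 93!=98
i=2: 7!=98
i=3: 98==98 found!

Found at 3, 4 comps


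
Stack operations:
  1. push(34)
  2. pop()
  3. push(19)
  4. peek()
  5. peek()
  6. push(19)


push(34) -> [34]
pop()->34, []
push(19) -> [19]
peek()->19
peek()->19
push(19) -> [19, 19]

Final stack: [19, 19]


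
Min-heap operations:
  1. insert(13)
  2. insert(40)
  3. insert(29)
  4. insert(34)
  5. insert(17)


insert(13) -> [13]
insert(40) -> [13, 40]
insert(29) -> [13, 40, 29]
insert(34) -> [13, 34, 29, 40]
insert(17) -> [13, 17, 29, 40, 34]

Final heap: [13, 17, 29, 40, 34]


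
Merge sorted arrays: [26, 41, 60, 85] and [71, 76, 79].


Take 26 from A
Take 41 from A
Take 60 from A
Take 71 from B
Take 76 from B
Take 79 from B

Merged: [26, 41, 60, 71, 76, 79, 85]


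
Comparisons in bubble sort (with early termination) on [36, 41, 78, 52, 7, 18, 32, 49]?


Algorithm: bubble sort (with early termination)
Input: [36, 41, 78, 52, 7, 18, 32, 49]
Sorted: [7, 18, 32, 36, 41, 49, 52, 78]

25


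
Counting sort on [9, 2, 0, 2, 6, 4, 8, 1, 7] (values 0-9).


Input: [9, 2, 0, 2, 6, 4, 8, 1, 7]
Counts: [1, 1, 2, 0, 1, 0, 1, 1, 1, 1]

Sorted: [0, 1, 2, 2, 4, 6, 7, 8, 9]


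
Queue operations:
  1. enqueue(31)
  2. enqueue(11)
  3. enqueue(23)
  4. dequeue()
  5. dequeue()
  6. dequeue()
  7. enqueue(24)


enqueue(31) -> [31]
enqueue(11) -> [31, 11]
enqueue(23) -> [31, 11, 23]
dequeue()->31, [11, 23]
dequeue()->11, [23]
dequeue()->23, []
enqueue(24) -> [24]

Final queue: [24]


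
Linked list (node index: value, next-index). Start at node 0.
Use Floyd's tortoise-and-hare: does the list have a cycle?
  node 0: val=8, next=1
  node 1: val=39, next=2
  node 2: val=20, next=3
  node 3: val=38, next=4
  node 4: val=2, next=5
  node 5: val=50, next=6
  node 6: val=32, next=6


Floyd's tortoise (slow, +1) and hare (fast, +2):
  init: slow=0, fast=0
  step 1: slow=1, fast=2
  step 2: slow=2, fast=4
  step 3: slow=3, fast=6
  step 4: slow=4, fast=6
  step 5: slow=5, fast=6
  step 6: slow=6, fast=6
  slow == fast at node 6: cycle detected

Cycle: yes


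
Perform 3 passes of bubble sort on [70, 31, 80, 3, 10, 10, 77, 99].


Initial: [70, 31, 80, 3, 10, 10, 77, 99]
Pass 1: [31, 70, 3, 10, 10, 77, 80, 99] (5 swaps)
Pass 2: [31, 3, 10, 10, 70, 77, 80, 99] (3 swaps)
Pass 3: [3, 10, 10, 31, 70, 77, 80, 99] (3 swaps)

After 3 passes: [3, 10, 10, 31, 70, 77, 80, 99]


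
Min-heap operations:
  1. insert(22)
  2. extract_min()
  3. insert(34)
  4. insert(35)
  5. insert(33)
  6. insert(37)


insert(22) -> [22]
extract_min()->22, []
insert(34) -> [34]
insert(35) -> [34, 35]
insert(33) -> [33, 35, 34]
insert(37) -> [33, 35, 34, 37]

Final heap: [33, 35, 34, 37]


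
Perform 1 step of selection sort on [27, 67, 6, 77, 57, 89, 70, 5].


Initial: [27, 67, 6, 77, 57, 89, 70, 5]
Step 1: min=5 at 7
  Swap: [5, 67, 6, 77, 57, 89, 70, 27]

After 1 step: [5, 67, 6, 77, 57, 89, 70, 27]


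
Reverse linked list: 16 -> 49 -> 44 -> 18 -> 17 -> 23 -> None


Step 1: curr=16, set curr.next=prev(None) | reversed so far: 16
Step 2: curr=49, set curr.next=prev(16) | reversed so far: 49 -> 16
Step 3: curr=44, set curr.next=prev(49) | reversed so far: 44 -> 49 -> 16
Step 4: curr=18, set curr.next=prev(44) | reversed so far: 18 -> 44 -> 49 -> 16
Step 5: curr=17, set curr.next=prev(18) | reversed so far: 17 -> 18 -> 44 -> 49 -> 16
Step 6: curr=23, set curr.next=prev(17) | reversed so far: 23 -> 17 -> 18 -> 44 -> 49 -> 16

23 -> 17 -> 18 -> 44 -> 49 -> 16 -> None


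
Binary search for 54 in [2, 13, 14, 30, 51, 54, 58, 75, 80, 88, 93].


Step 1: lo=0, hi=10, mid=5, val=54

Found at index 5


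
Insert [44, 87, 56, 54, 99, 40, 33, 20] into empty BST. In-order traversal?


Insert 44: root
Insert 87: R from 44
Insert 56: R from 44 -> L from 87
Insert 54: R from 44 -> L from 87 -> L from 56
Insert 99: R from 44 -> R from 87
Insert 40: L from 44
Insert 33: L from 44 -> L from 40
Insert 20: L from 44 -> L from 40 -> L from 33

In-order: [20, 33, 40, 44, 54, 56, 87, 99]


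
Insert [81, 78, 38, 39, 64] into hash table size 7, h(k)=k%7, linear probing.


Insert 81: h=4 -> slot 4
Insert 78: h=1 -> slot 1
Insert 38: h=3 -> slot 3
Insert 39: h=4, 1 probes -> slot 5
Insert 64: h=1, 1 probes -> slot 2

Table: [None, 78, 64, 38, 81, 39, None]


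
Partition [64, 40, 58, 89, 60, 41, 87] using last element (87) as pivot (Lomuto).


Pivot: 87
  64 <= 87: advance i (no swap)
  40 <= 87: advance i (no swap)
  58 <= 87: advance i (no swap)
  60 <= 87: swap -> [64, 40, 58, 60, 89, 41, 87]
  41 <= 87: swap -> [64, 40, 58, 60, 41, 89, 87]
Place pivot at 5: [64, 40, 58, 60, 41, 87, 89]

Partitioned: [64, 40, 58, 60, 41, 87, 89]


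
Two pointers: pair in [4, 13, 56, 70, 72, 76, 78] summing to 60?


lo=0(4)+hi=6(78)=82
lo=0(4)+hi=5(76)=80
lo=0(4)+hi=4(72)=76
lo=0(4)+hi=3(70)=74
lo=0(4)+hi=2(56)=60

Yes: 4+56=60


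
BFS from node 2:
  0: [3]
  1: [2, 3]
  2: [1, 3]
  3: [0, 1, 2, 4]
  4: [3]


Visit 2, enqueue [1, 3]
Visit 1, enqueue []
Visit 3, enqueue [0, 4]
Visit 0, enqueue []
Visit 4, enqueue []

BFS order: [2, 1, 3, 0, 4]


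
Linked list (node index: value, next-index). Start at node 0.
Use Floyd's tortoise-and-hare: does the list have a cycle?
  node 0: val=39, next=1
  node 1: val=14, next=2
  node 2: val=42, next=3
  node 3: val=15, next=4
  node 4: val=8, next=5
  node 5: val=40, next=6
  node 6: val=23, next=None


Floyd's tortoise (slow, +1) and hare (fast, +2):
  init: slow=0, fast=0
  step 1: slow=1, fast=2
  step 2: slow=2, fast=4
  step 3: slow=3, fast=6
  step 4: fast -> None, no cycle

Cycle: no


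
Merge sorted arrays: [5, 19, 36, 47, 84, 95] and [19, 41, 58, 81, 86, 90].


Take 5 from A
Take 19 from A
Take 19 from B
Take 36 from A
Take 41 from B
Take 47 from A
Take 58 from B
Take 81 from B
Take 84 from A
Take 86 from B
Take 90 from B

Merged: [5, 19, 19, 36, 41, 47, 58, 81, 84, 86, 90, 95]


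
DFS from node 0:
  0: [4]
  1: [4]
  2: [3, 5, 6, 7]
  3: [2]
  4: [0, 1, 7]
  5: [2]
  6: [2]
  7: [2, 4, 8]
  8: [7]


Visit 0, push [4]
Visit 4, push [7, 1]
Visit 1, push []
Visit 7, push [8, 2]
Visit 2, push [6, 5, 3]
Visit 3, push []
Visit 5, push []
Visit 6, push []
Visit 8, push []

DFS order: [0, 4, 1, 7, 2, 3, 5, 6, 8]


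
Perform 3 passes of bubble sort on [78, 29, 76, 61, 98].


Initial: [78, 29, 76, 61, 98]
Pass 1: [29, 76, 61, 78, 98] (3 swaps)
Pass 2: [29, 61, 76, 78, 98] (1 swaps)
Pass 3: [29, 61, 76, 78, 98] (0 swaps)

After 3 passes: [29, 61, 76, 78, 98]


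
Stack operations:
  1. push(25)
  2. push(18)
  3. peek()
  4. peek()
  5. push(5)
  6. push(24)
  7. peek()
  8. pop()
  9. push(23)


push(25) -> [25]
push(18) -> [25, 18]
peek()->18
peek()->18
push(5) -> [25, 18, 5]
push(24) -> [25, 18, 5, 24]
peek()->24
pop()->24, [25, 18, 5]
push(23) -> [25, 18, 5, 23]

Final stack: [25, 18, 5, 23]


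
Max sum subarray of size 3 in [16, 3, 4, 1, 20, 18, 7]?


[0:3]: 23
[1:4]: 8
[2:5]: 25
[3:6]: 39
[4:7]: 45

Max: 45 at [4:7]


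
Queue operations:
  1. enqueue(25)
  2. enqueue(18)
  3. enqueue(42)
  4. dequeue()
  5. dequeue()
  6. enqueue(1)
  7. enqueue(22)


enqueue(25) -> [25]
enqueue(18) -> [25, 18]
enqueue(42) -> [25, 18, 42]
dequeue()->25, [18, 42]
dequeue()->18, [42]
enqueue(1) -> [42, 1]
enqueue(22) -> [42, 1, 22]

Final queue: [42, 1, 22]


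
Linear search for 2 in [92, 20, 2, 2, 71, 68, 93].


i=0: 92!=2
i=1: 20!=2
i=2: 2==2 found!

Found at 2, 3 comps


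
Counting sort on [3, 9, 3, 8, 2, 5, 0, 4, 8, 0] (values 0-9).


Input: [3, 9, 3, 8, 2, 5, 0, 4, 8, 0]
Counts: [2, 0, 1, 2, 1, 1, 0, 0, 2, 1]

Sorted: [0, 0, 2, 3, 3, 4, 5, 8, 8, 9]


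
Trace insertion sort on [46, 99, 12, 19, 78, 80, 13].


Initial: [46, 99, 12, 19, 78, 80, 13]
Insert 99: [46, 99, 12, 19, 78, 80, 13]
Insert 12: [12, 46, 99, 19, 78, 80, 13]
Insert 19: [12, 19, 46, 99, 78, 80, 13]
Insert 78: [12, 19, 46, 78, 99, 80, 13]
Insert 80: [12, 19, 46, 78, 80, 99, 13]
Insert 13: [12, 13, 19, 46, 78, 80, 99]

Sorted: [12, 13, 19, 46, 78, 80, 99]


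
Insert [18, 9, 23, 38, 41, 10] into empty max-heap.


Insert 18: [18]
Insert 9: [18, 9]
Insert 23: [23, 9, 18]
Insert 38: [38, 23, 18, 9]
Insert 41: [41, 38, 18, 9, 23]
Insert 10: [41, 38, 18, 9, 23, 10]

Final heap: [41, 38, 18, 9, 23, 10]


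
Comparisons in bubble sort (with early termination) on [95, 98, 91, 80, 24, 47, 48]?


Algorithm: bubble sort (with early termination)
Input: [95, 98, 91, 80, 24, 47, 48]
Sorted: [24, 47, 48, 80, 91, 95, 98]

20


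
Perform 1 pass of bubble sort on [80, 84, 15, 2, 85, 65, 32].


Initial: [80, 84, 15, 2, 85, 65, 32]
Pass 1: [80, 15, 2, 84, 65, 32, 85] (4 swaps)

After 1 pass: [80, 15, 2, 84, 65, 32, 85]


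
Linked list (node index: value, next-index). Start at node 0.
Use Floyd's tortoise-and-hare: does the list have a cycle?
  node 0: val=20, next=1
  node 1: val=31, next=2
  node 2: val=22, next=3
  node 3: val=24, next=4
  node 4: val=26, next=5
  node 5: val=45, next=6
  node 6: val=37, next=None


Floyd's tortoise (slow, +1) and hare (fast, +2):
  init: slow=0, fast=0
  step 1: slow=1, fast=2
  step 2: slow=2, fast=4
  step 3: slow=3, fast=6
  step 4: fast -> None, no cycle

Cycle: no


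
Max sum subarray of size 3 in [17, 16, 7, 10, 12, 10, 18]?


[0:3]: 40
[1:4]: 33
[2:5]: 29
[3:6]: 32
[4:7]: 40

Max: 40 at [0:3]


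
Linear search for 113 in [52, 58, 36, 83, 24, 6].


i=0: 52!=113
i=1: 58!=113
i=2: 36!=113
i=3: 83!=113
i=4: 24!=113
i=5: 6!=113

Not found, 6 comps


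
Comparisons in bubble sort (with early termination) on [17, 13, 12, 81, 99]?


Algorithm: bubble sort (with early termination)
Input: [17, 13, 12, 81, 99]
Sorted: [12, 13, 17, 81, 99]

9


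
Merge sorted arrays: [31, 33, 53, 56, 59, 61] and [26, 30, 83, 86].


Take 26 from B
Take 30 from B
Take 31 from A
Take 33 from A
Take 53 from A
Take 56 from A
Take 59 from A
Take 61 from A

Merged: [26, 30, 31, 33, 53, 56, 59, 61, 83, 86]


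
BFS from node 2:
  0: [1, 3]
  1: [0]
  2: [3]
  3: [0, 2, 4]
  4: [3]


Visit 2, enqueue [3]
Visit 3, enqueue [0, 4]
Visit 0, enqueue [1]
Visit 4, enqueue []
Visit 1, enqueue []

BFS order: [2, 3, 0, 4, 1]


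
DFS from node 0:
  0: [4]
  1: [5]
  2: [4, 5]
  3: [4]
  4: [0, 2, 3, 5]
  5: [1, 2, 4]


Visit 0, push [4]
Visit 4, push [5, 3, 2]
Visit 2, push [5]
Visit 5, push [1]
Visit 1, push []
Visit 3, push []

DFS order: [0, 4, 2, 5, 1, 3]


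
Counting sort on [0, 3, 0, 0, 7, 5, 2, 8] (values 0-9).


Input: [0, 3, 0, 0, 7, 5, 2, 8]
Counts: [3, 0, 1, 1, 0, 1, 0, 1, 1, 0]

Sorted: [0, 0, 0, 2, 3, 5, 7, 8]


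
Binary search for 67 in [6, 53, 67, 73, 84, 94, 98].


Step 1: lo=0, hi=6, mid=3, val=73
Step 2: lo=0, hi=2, mid=1, val=53
Step 3: lo=2, hi=2, mid=2, val=67

Found at index 2


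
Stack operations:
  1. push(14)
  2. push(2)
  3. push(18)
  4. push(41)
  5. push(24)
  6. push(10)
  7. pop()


push(14) -> [14]
push(2) -> [14, 2]
push(18) -> [14, 2, 18]
push(41) -> [14, 2, 18, 41]
push(24) -> [14, 2, 18, 41, 24]
push(10) -> [14, 2, 18, 41, 24, 10]
pop()->10, [14, 2, 18, 41, 24]

Final stack: [14, 2, 18, 41, 24]


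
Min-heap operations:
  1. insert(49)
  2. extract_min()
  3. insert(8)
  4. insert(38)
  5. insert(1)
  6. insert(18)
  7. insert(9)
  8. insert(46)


insert(49) -> [49]
extract_min()->49, []
insert(8) -> [8]
insert(38) -> [8, 38]
insert(1) -> [1, 38, 8]
insert(18) -> [1, 18, 8, 38]
insert(9) -> [1, 9, 8, 38, 18]
insert(46) -> [1, 9, 8, 38, 18, 46]

Final heap: [1, 9, 8, 38, 18, 46]


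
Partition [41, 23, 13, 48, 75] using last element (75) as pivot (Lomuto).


Pivot: 75
  41 <= 75: advance i (no swap)
  23 <= 75: advance i (no swap)
  13 <= 75: advance i (no swap)
  48 <= 75: advance i (no swap)
Place pivot at 4: [41, 23, 13, 48, 75]

Partitioned: [41, 23, 13, 48, 75]


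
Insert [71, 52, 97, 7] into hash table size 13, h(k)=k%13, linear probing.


Insert 71: h=6 -> slot 6
Insert 52: h=0 -> slot 0
Insert 97: h=6, 1 probes -> slot 7
Insert 7: h=7, 1 probes -> slot 8

Table: [52, None, None, None, None, None, 71, 97, 7, None, None, None, None]


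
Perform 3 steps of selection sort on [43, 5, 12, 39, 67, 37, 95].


Initial: [43, 5, 12, 39, 67, 37, 95]
Step 1: min=5 at 1
  Swap: [5, 43, 12, 39, 67, 37, 95]
Step 2: min=12 at 2
  Swap: [5, 12, 43, 39, 67, 37, 95]
Step 3: min=37 at 5
  Swap: [5, 12, 37, 39, 67, 43, 95]

After 3 steps: [5, 12, 37, 39, 67, 43, 95]


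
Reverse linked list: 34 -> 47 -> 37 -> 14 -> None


Step 1: curr=34, set curr.next=prev(None) | reversed so far: 34
Step 2: curr=47, set curr.next=prev(34) | reversed so far: 47 -> 34
Step 3: curr=37, set curr.next=prev(47) | reversed so far: 37 -> 47 -> 34
Step 4: curr=14, set curr.next=prev(37) | reversed so far: 14 -> 37 -> 47 -> 34

14 -> 37 -> 47 -> 34 -> None


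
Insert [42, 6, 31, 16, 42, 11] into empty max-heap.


Insert 42: [42]
Insert 6: [42, 6]
Insert 31: [42, 6, 31]
Insert 16: [42, 16, 31, 6]
Insert 42: [42, 42, 31, 6, 16]
Insert 11: [42, 42, 31, 6, 16, 11]

Final heap: [42, 42, 31, 6, 16, 11]


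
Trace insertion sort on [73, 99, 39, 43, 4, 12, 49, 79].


Initial: [73, 99, 39, 43, 4, 12, 49, 79]
Insert 99: [73, 99, 39, 43, 4, 12, 49, 79]
Insert 39: [39, 73, 99, 43, 4, 12, 49, 79]
Insert 43: [39, 43, 73, 99, 4, 12, 49, 79]
Insert 4: [4, 39, 43, 73, 99, 12, 49, 79]
Insert 12: [4, 12, 39, 43, 73, 99, 49, 79]
Insert 49: [4, 12, 39, 43, 49, 73, 99, 79]
Insert 79: [4, 12, 39, 43, 49, 73, 79, 99]

Sorted: [4, 12, 39, 43, 49, 73, 79, 99]


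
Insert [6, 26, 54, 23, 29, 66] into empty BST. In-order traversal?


Insert 6: root
Insert 26: R from 6
Insert 54: R from 6 -> R from 26
Insert 23: R from 6 -> L from 26
Insert 29: R from 6 -> R from 26 -> L from 54
Insert 66: R from 6 -> R from 26 -> R from 54

In-order: [6, 23, 26, 29, 54, 66]


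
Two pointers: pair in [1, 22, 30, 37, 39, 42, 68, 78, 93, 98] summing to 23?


lo=0(1)+hi=9(98)=99
lo=0(1)+hi=8(93)=94
lo=0(1)+hi=7(78)=79
lo=0(1)+hi=6(68)=69
lo=0(1)+hi=5(42)=43
lo=0(1)+hi=4(39)=40
lo=0(1)+hi=3(37)=38
lo=0(1)+hi=2(30)=31
lo=0(1)+hi=1(22)=23

Yes: 1+22=23


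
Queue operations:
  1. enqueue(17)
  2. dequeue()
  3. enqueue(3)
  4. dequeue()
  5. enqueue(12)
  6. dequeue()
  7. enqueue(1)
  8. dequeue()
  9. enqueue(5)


enqueue(17) -> [17]
dequeue()->17, []
enqueue(3) -> [3]
dequeue()->3, []
enqueue(12) -> [12]
dequeue()->12, []
enqueue(1) -> [1]
dequeue()->1, []
enqueue(5) -> [5]

Final queue: [5]


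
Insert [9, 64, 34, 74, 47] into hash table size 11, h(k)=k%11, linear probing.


Insert 9: h=9 -> slot 9
Insert 64: h=9, 1 probes -> slot 10
Insert 34: h=1 -> slot 1
Insert 74: h=8 -> slot 8
Insert 47: h=3 -> slot 3

Table: [None, 34, None, 47, None, None, None, None, 74, 9, 64]


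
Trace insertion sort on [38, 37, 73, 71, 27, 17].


Initial: [38, 37, 73, 71, 27, 17]
Insert 37: [37, 38, 73, 71, 27, 17]
Insert 73: [37, 38, 73, 71, 27, 17]
Insert 71: [37, 38, 71, 73, 27, 17]
Insert 27: [27, 37, 38, 71, 73, 17]
Insert 17: [17, 27, 37, 38, 71, 73]

Sorted: [17, 27, 37, 38, 71, 73]


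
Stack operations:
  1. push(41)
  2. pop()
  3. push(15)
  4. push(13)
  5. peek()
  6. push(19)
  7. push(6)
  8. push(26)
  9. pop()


push(41) -> [41]
pop()->41, []
push(15) -> [15]
push(13) -> [15, 13]
peek()->13
push(19) -> [15, 13, 19]
push(6) -> [15, 13, 19, 6]
push(26) -> [15, 13, 19, 6, 26]
pop()->26, [15, 13, 19, 6]

Final stack: [15, 13, 19, 6]


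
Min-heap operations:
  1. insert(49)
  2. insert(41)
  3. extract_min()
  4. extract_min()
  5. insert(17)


insert(49) -> [49]
insert(41) -> [41, 49]
extract_min()->41, [49]
extract_min()->49, []
insert(17) -> [17]

Final heap: [17]


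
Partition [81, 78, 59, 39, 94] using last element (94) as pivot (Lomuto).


Pivot: 94
  81 <= 94: advance i (no swap)
  78 <= 94: advance i (no swap)
  59 <= 94: advance i (no swap)
  39 <= 94: advance i (no swap)
Place pivot at 4: [81, 78, 59, 39, 94]

Partitioned: [81, 78, 59, 39, 94]


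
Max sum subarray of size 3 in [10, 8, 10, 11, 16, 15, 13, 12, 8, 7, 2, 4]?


[0:3]: 28
[1:4]: 29
[2:5]: 37
[3:6]: 42
[4:7]: 44
[5:8]: 40
[6:9]: 33
[7:10]: 27
[8:11]: 17
[9:12]: 13

Max: 44 at [4:7]


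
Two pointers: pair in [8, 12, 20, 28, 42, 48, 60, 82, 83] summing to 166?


lo=0(8)+hi=8(83)=91
lo=1(12)+hi=8(83)=95
lo=2(20)+hi=8(83)=103
lo=3(28)+hi=8(83)=111
lo=4(42)+hi=8(83)=125
lo=5(48)+hi=8(83)=131
lo=6(60)+hi=8(83)=143
lo=7(82)+hi=8(83)=165

No pair found


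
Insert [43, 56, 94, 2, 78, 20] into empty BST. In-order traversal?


Insert 43: root
Insert 56: R from 43
Insert 94: R from 43 -> R from 56
Insert 2: L from 43
Insert 78: R from 43 -> R from 56 -> L from 94
Insert 20: L from 43 -> R from 2

In-order: [2, 20, 43, 56, 78, 94]


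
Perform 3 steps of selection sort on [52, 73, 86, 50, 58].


Initial: [52, 73, 86, 50, 58]
Step 1: min=50 at 3
  Swap: [50, 73, 86, 52, 58]
Step 2: min=52 at 3
  Swap: [50, 52, 86, 73, 58]
Step 3: min=58 at 4
  Swap: [50, 52, 58, 73, 86]

After 3 steps: [50, 52, 58, 73, 86]


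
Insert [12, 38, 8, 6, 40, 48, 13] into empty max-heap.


Insert 12: [12]
Insert 38: [38, 12]
Insert 8: [38, 12, 8]
Insert 6: [38, 12, 8, 6]
Insert 40: [40, 38, 8, 6, 12]
Insert 48: [48, 38, 40, 6, 12, 8]
Insert 13: [48, 38, 40, 6, 12, 8, 13]

Final heap: [48, 38, 40, 6, 12, 8, 13]


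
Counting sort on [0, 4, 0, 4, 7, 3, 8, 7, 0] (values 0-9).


Input: [0, 4, 0, 4, 7, 3, 8, 7, 0]
Counts: [3, 0, 0, 1, 2, 0, 0, 2, 1, 0]

Sorted: [0, 0, 0, 3, 4, 4, 7, 7, 8]


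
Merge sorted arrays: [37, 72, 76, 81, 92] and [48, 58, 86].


Take 37 from A
Take 48 from B
Take 58 from B
Take 72 from A
Take 76 from A
Take 81 from A
Take 86 from B

Merged: [37, 48, 58, 72, 76, 81, 86, 92]


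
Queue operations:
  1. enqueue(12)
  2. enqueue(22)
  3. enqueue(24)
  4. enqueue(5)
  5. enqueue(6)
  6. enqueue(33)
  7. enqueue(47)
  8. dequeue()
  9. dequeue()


enqueue(12) -> [12]
enqueue(22) -> [12, 22]
enqueue(24) -> [12, 22, 24]
enqueue(5) -> [12, 22, 24, 5]
enqueue(6) -> [12, 22, 24, 5, 6]
enqueue(33) -> [12, 22, 24, 5, 6, 33]
enqueue(47) -> [12, 22, 24, 5, 6, 33, 47]
dequeue()->12, [22, 24, 5, 6, 33, 47]
dequeue()->22, [24, 5, 6, 33, 47]

Final queue: [24, 5, 6, 33, 47]


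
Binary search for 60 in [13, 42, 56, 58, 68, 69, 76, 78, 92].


Step 1: lo=0, hi=8, mid=4, val=68
Step 2: lo=0, hi=3, mid=1, val=42
Step 3: lo=2, hi=3, mid=2, val=56
Step 4: lo=3, hi=3, mid=3, val=58

Not found


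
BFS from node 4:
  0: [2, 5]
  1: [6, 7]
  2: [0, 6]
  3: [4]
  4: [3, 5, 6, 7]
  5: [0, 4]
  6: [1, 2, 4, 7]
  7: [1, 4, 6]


Visit 4, enqueue [3, 5, 6, 7]
Visit 3, enqueue []
Visit 5, enqueue [0]
Visit 6, enqueue [1, 2]
Visit 7, enqueue []
Visit 0, enqueue []
Visit 1, enqueue []
Visit 2, enqueue []

BFS order: [4, 3, 5, 6, 7, 0, 1, 2]


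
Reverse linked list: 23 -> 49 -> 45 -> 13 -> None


Step 1: curr=23, set curr.next=prev(None) | reversed so far: 23
Step 2: curr=49, set curr.next=prev(23) | reversed so far: 49 -> 23
Step 3: curr=45, set curr.next=prev(49) | reversed so far: 45 -> 49 -> 23
Step 4: curr=13, set curr.next=prev(45) | reversed so far: 13 -> 45 -> 49 -> 23

13 -> 45 -> 49 -> 23 -> None


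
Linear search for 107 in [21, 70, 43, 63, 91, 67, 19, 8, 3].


i=0: 21!=107
i=1: 70!=107
i=2: 43!=107
i=3: 63!=107
i=4: 91!=107
i=5: 67!=107
i=6: 19!=107
i=7: 8!=107
i=8: 3!=107

Not found, 9 comps


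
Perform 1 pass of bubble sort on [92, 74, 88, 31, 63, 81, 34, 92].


Initial: [92, 74, 88, 31, 63, 81, 34, 92]
Pass 1: [74, 88, 31, 63, 81, 34, 92, 92] (6 swaps)

After 1 pass: [74, 88, 31, 63, 81, 34, 92, 92]


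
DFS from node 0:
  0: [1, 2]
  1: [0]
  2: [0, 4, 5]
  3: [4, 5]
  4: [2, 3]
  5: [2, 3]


Visit 0, push [2, 1]
Visit 1, push []
Visit 2, push [5, 4]
Visit 4, push [3]
Visit 3, push [5]
Visit 5, push []

DFS order: [0, 1, 2, 4, 3, 5]


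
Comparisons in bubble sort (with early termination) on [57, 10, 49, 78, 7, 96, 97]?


Algorithm: bubble sort (with early termination)
Input: [57, 10, 49, 78, 7, 96, 97]
Sorted: [7, 10, 49, 57, 78, 96, 97]

20
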